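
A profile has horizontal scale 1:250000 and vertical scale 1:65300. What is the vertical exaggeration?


VE = horizontal_scale / vertical_scale = 250000 / 65300 ≈ 3.8

3.8x


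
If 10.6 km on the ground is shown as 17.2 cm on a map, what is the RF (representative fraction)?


ground = 10.6 km = 1060000 cm; RF denominator = ground / map = 1060000 / 17.2 ≈ 61628; RF = 1:61628

1:61628


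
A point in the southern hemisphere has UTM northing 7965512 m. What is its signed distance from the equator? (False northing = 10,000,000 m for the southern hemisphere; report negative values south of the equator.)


For southern: actual = 7965512 - 10000000 = -2034488 m

-2034488 m


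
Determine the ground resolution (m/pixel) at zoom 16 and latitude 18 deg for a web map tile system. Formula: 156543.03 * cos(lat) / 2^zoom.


res = 156543.03 * cos(18) / 2^16 = 156543.03 * 0.95105652 / 65536 = 2.27 m/pixel

2.27 m/pixel


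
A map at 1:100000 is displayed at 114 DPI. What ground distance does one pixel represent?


pixel_cm = 2.54 / 114 ≈ 0.022281 cm
ground = pixel_cm * 100000 / 100 = 2.54 * 100000 / (114 * 100) = 254000 / 11400 ≈ 22.28 m

22.28 m


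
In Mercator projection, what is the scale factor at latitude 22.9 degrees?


SF = 1 / cos(22.9) = 1 / 0.921185 = 1.086

1.086


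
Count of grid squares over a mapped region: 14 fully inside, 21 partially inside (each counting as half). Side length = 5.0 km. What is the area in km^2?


effective squares = 14 + 21 * 0.5 = 24.5
area = 24.5 * 25.0 = 612.5 km^2

612.5 km^2


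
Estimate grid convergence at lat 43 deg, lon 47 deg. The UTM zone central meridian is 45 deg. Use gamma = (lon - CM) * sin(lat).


gamma = (47 - 45) * sin(43) = 2 * 0.681998 = 1.364 degrees

1.364 degrees


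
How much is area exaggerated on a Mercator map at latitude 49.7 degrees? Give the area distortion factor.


area_distortion = 1/cos^2(49.7) = 2.39

2.39


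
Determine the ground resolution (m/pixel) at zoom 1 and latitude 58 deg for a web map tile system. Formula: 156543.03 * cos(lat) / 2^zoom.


res = 156543.03 * cos(58) / 2^1 = 156543.03 * 0.52991926 / 2 = 41477.58 m/pixel

41477.58 m/pixel


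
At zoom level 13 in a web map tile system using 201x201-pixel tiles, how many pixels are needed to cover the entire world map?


tiles per axis = 2^13 = 8192
total tiles = 8192^2 = 67108864
pixels per axis = 8192 * 201 = 1646592
total pixels = 1646592^2 = 2711265214464

2711265214464 pixels


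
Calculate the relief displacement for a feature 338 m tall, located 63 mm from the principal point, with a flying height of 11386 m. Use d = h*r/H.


d = h * r / H = 338 * 63 / 11386 = 1.87 mm

1.87 mm


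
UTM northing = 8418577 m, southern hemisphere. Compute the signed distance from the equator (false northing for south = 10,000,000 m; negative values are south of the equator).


For southern: actual = 8418577 - 10000000 = -1581423 m

-1581423 m


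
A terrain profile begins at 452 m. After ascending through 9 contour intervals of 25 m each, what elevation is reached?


elevation = 452 + 9 * 25 = 677 m

677 m


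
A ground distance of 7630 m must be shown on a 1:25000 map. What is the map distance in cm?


map_cm = 7630 * 100 / 25000 = 30.52 cm

30.52 cm


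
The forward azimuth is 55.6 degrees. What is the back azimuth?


back azimuth = (55.6 + 180) mod 360 = 235.6 degrees

235.6 degrees


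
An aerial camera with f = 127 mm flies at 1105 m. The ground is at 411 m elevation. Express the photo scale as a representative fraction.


scale = f / (H - h) = 127 mm / 694 m = 127 / 694000 = 1:5465

1:5465


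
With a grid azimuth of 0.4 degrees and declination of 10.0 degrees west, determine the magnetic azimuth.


magnetic azimuth = grid azimuth - declination (east +ve)
mag_az = 0.4 - -10.0 = 10.4 degrees

10.4 degrees


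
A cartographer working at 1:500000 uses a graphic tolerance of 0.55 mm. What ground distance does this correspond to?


ground = 0.55 mm * 500000 / 1000 = 275.0 m

275.0 m


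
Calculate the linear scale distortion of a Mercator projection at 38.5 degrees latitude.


SF = 1 / cos(38.5) = 1 / 0.782608 = 1.278

1.278


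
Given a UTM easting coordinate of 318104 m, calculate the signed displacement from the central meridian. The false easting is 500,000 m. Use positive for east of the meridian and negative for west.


displacement = 318104 - 500000 = -181896 m

-181896 m


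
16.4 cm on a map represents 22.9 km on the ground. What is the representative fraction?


ground = 22.9 km = 2290000 cm; RF denominator = ground / map = 2290000 / 16.4 ≈ 139634; RF = 1:139634

1:139634


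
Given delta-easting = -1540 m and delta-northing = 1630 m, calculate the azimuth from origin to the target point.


az = atan2(-1540, 1630) = -43.4 deg
adjusted to 0-360: 316.6 degrees

316.6 degrees


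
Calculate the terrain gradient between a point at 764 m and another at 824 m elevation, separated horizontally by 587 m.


gradient = (824 - 764) / 587 = 60 / 587 = 0.1022

0.1022


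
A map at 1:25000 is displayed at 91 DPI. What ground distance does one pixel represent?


pixel_cm = 2.54 / 91 ≈ 0.027912 cm
ground = pixel_cm * 25000 / 100 = 2.54 * 25000 / (91 * 100) = 63500 / 9100 ≈ 6.98 m

6.98 m


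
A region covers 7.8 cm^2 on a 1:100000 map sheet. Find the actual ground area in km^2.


ground_area = 7.8 * (100000/100)^2 = 7800000.0 m^2 = 7.8 km^2

7.8 km^2


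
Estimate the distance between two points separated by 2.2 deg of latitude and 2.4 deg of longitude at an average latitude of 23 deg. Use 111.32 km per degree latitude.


dlat_km = 2.2 * 111.32 = 244.904
dlon_km = 2.4 * 111.32 * cos(23) ≈ 245.929
dist = sqrt(244.904^2 + 245.929^2) ≈ 347.1 km

347.1 km


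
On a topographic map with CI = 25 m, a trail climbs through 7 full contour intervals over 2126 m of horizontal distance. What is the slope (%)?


elevation change = 7 * 25 = 175 m
slope = 175 / 2126 * 100 = 8.2%

8.2%


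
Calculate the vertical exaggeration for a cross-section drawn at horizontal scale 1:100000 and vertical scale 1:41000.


VE = horizontal_scale / vertical_scale = 100000 / 41000 ≈ 2.4

2.4x


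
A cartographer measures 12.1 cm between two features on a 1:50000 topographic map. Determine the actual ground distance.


ground = 12.1 cm * 50000 / 100 = 6050.0 m = 6.05 km

6.05 km


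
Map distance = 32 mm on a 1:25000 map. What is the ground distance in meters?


ground = 32 mm * 25000 / 1000 = 800.0 m

800.0 m


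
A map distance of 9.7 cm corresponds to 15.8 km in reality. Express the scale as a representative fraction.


ground = 15.8 km = 1580000 cm; RF denominator = ground / map = 1580000 / 9.7 ≈ 162887; RF = 1:162887

1:162887


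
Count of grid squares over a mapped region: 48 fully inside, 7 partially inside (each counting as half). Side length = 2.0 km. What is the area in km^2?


effective squares = 48 + 7 * 0.5 = 51.5
area = 51.5 * 4.0 = 206.0 km^2

206.0 km^2


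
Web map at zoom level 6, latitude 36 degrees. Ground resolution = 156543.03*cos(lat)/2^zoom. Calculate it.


res = 156543.03 * cos(36) / 2^6 = 156543.03 * 0.80901699 / 64 = 1978.84 m/pixel

1978.84 m/pixel


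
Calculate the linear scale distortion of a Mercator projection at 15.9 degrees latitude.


SF = 1 / cos(15.9) = 1 / 0.961741 = 1.04

1.04


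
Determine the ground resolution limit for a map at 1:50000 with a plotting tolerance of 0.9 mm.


ground = 0.9 mm * 50000 / 1000 = 45.0 m

45.0 m


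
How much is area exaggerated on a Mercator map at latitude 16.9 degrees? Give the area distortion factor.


area_distortion = 1/cos^2(16.9) = 1.092

1.092


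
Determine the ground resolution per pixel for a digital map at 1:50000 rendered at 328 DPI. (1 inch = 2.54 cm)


pixel_cm = 2.54 / 328 ≈ 0.007744 cm
ground = pixel_cm * 50000 / 100 = 2.54 * 50000 / (328 * 100) = 127000 / 32800 ≈ 3.87 m

3.87 m


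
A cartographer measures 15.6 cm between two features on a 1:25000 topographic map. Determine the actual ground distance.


ground = 15.6 cm * 25000 / 100 = 3900.0 m = 3.9 km

3.9 km


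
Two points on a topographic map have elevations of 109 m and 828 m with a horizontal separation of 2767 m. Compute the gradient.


gradient = (828 - 109) / 2767 = 719 / 2767 = 0.2598

0.2598


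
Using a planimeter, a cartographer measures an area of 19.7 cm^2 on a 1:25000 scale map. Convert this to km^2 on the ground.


ground_area = 19.7 * (25000/100)^2 = 1231250.0 m^2 = 1.23125 km^2 ≈ 1.231 km^2

1.231 km^2


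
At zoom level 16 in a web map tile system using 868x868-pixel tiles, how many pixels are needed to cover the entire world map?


tiles per axis = 2^16 = 65536
total tiles = 65536^2 = 4294967296
pixels per axis = 65536 * 868 = 56885248
total pixels = 56885248^2 = 3235931440021504

3235931440021504 pixels


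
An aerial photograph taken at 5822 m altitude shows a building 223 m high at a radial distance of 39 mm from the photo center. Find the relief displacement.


d = h * r / H = 223 * 39 / 5822 = 1.49 mm

1.49 mm


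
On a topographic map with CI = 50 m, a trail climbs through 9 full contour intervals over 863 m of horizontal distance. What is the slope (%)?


elevation change = 9 * 50 = 450 m
slope = 450 / 863 * 100 = 52.1%

52.1%


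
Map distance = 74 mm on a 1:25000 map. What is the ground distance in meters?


ground = 74 mm * 25000 / 1000 = 1850.0 m

1850.0 m


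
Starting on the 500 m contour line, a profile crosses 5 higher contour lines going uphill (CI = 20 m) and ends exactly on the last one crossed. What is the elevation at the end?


elevation = 500 + 5 * 20 = 600 m

600 m


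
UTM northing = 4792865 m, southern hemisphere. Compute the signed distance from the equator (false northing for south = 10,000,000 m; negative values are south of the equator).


For southern: actual = 4792865 - 10000000 = -5207135 m

-5207135 m


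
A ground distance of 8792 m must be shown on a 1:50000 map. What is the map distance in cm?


map_cm = 8792 * 100 / 50000 = 17.584 cm ≈ 17.58 cm

17.58 cm


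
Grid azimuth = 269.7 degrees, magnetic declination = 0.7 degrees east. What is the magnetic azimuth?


magnetic azimuth = grid azimuth - declination (east +ve)
mag_az = 269.7 - 0.7 = 269.0 degrees

269.0 degrees


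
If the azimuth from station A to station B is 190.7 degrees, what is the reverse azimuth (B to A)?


back azimuth = (190.7 + 180) mod 360 = 10.7 degrees

10.7 degrees


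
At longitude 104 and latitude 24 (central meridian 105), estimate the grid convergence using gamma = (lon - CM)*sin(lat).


gamma = (104 - 105) * sin(24) = -1 * 0.406737 = -0.407 degrees

-0.407 degrees


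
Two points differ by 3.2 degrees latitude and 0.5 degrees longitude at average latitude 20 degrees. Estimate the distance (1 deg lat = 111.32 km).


dlat_km = 3.2 * 111.32 = 356.224
dlon_km = 0.5 * 111.32 * cos(20) ≈ 52.303
dist = sqrt(356.224^2 + 52.303^2) ≈ 360.0 km

360.0 km


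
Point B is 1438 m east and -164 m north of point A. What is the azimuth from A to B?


az = atan2(1438, -164) = 96.5 deg
adjusted to 0-360: 96.5 degrees

96.5 degrees


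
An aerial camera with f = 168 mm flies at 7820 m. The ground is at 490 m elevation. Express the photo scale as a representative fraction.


scale = f / (H - h) = 168 mm / 7330 m = 168 / 7330000 = 1:43631

1:43631


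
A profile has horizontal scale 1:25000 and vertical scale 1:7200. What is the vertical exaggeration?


VE = horizontal_scale / vertical_scale = 25000 / 7200 ≈ 3.5

3.5x


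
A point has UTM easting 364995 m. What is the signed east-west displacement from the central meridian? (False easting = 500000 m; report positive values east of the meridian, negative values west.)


displacement = 364995 - 500000 = -135005 m

-135005 m


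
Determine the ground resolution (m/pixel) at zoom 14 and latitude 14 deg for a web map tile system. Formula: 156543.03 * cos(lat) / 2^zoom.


res = 156543.03 * cos(14) / 2^14 = 156543.03 * 0.97029573 / 16384 = 9.27 m/pixel

9.27 m/pixel


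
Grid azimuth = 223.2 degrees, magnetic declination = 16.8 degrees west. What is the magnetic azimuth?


magnetic azimuth = grid azimuth - declination (east +ve)
mag_az = 223.2 - -16.8 = 240.0 degrees

240.0 degrees


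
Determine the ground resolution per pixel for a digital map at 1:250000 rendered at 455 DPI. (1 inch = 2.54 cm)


pixel_cm = 2.54 / 455 ≈ 0.005582 cm
ground = pixel_cm * 250000 / 100 = 2.54 * 250000 / (455 * 100) = 635000 / 45500 ≈ 13.96 m

13.96 m


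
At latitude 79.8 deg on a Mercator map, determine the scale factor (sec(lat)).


SF = 1 / cos(79.8) = 1 / 0.177085 = 5.647

5.647


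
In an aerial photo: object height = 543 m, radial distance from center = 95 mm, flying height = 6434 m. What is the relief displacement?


d = h * r / H = 543 * 95 / 6434 = 8.02 mm

8.02 mm


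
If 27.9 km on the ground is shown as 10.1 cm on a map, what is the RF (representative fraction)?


ground = 27.9 km = 2790000 cm; RF denominator = ground / map = 2790000 / 10.1 ≈ 276238; RF = 1:276238

1:276238


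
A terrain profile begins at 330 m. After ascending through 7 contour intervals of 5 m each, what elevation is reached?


elevation = 330 + 7 * 5 = 365 m

365 m


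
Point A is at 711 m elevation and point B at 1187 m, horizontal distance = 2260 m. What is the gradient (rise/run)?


gradient = (1187 - 711) / 2260 = 476 / 2260 = 0.2106

0.2106


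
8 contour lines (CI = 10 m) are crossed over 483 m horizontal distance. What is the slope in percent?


elevation change = 8 * 10 = 80 m
slope = 80 / 483 * 100 = 16.6%

16.6%


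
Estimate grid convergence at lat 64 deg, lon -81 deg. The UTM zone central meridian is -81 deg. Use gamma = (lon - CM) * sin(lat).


gamma = (-81 - -81) * sin(64) = 0 * 0.898794 = 0.0 degrees

0.0 degrees


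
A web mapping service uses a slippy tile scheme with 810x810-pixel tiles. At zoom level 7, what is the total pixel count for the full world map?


tiles per axis = 2^7 = 128
total tiles = 128^2 = 16384
pixels per axis = 128 * 810 = 103680
total pixels = 103680^2 = 10749542400

10749542400 pixels


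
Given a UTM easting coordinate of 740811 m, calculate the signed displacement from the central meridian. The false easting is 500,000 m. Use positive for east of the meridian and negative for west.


displacement = 740811 - 500000 = 240811 m

240811 m


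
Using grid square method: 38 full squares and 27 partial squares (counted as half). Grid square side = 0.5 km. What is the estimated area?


effective squares = 38 + 27 * 0.5 = 51.5
area = 51.5 * 0.25 = 12.875 km^2

12.875 km^2


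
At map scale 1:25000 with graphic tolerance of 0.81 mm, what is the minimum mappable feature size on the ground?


ground = 0.81 mm * 25000 / 1000 = 20.25 m

20.25 m


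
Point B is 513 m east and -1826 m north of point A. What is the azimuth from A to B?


az = atan2(513, -1826) = 164.3 deg
adjusted to 0-360: 164.3 degrees

164.3 degrees


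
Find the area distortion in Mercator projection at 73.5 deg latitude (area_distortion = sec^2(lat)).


area_distortion = 1/cos^2(73.5) = 12.397

12.397


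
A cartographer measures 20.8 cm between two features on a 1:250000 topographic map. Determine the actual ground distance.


ground = 20.8 cm * 250000 / 100 = 52000.0 m = 52.0 km

52.0 km


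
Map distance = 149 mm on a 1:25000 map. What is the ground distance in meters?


ground = 149 mm * 25000 / 1000 = 3725.0 m

3725.0 m


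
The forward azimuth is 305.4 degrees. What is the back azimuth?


back azimuth = (305.4 + 180) mod 360 = 125.4 degrees

125.4 degrees


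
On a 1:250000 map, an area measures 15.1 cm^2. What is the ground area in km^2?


ground_area = 15.1 * (250000/100)^2 = 94375000.0 m^2 = 94.375 km^2

94.375 km^2


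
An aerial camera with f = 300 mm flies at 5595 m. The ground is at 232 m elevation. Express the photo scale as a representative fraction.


scale = f / (H - h) = 300 mm / 5363 m = 300 / 5363000 = 1:17877

1:17877


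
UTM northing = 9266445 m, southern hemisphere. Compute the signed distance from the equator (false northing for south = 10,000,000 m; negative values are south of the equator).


For southern: actual = 9266445 - 10000000 = -733555 m

-733555 m


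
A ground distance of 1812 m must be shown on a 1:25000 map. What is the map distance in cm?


map_cm = 1812 * 100 / 25000 = 7.248 cm ≈ 7.25 cm

7.25 cm


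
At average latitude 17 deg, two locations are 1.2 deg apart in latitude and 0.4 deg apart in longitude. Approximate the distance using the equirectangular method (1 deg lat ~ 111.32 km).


dlat_km = 1.2 * 111.32 = 133.584
dlon_km = 0.4 * 111.32 * cos(17) ≈ 42.582
dist = sqrt(133.584^2 + 42.582^2) ≈ 140.2 km

140.2 km


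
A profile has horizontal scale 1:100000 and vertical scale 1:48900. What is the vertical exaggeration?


VE = horizontal_scale / vertical_scale = 100000 / 48900 ≈ 2.0

2.0x


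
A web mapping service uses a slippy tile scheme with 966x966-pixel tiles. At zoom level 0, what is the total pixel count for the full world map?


tiles per axis = 2^0 = 1
total tiles = 1^2 = 1
pixels per axis = 1 * 966 = 966
total pixels = 966^2 = 933156

933156 pixels


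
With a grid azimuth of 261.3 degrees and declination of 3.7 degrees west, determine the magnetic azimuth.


magnetic azimuth = grid azimuth - declination (east +ve)
mag_az = 261.3 - -3.7 = 265.0 degrees

265.0 degrees


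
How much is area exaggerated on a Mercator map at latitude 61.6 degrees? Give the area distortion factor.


area_distortion = 1/cos^2(61.6) = 4.421

4.421


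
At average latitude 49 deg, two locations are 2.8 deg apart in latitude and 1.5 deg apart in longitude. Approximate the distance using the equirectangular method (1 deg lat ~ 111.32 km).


dlat_km = 2.8 * 111.32 = 311.696
dlon_km = 1.5 * 111.32 * cos(49) ≈ 109.549
dist = sqrt(311.696^2 + 109.549^2) ≈ 330.4 km

330.4 km


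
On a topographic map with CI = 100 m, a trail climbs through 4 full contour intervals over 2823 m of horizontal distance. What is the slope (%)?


elevation change = 4 * 100 = 400 m
slope = 400 / 2823 * 100 = 14.2%

14.2%


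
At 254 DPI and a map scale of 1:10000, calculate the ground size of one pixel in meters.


pixel_cm = 2.54 / 254 = 0.01 cm
ground = pixel_cm * 10000 / 100 = 2.54 * 10000 / (254 * 100) = 25400 / 25400 = 1.0 m

1.0 m


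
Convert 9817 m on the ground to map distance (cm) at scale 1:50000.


map_cm = 9817 * 100 / 50000 = 19.634 cm ≈ 19.63 cm

19.63 cm


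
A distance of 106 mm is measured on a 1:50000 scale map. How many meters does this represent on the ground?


ground = 106 mm * 50000 / 1000 = 5300.0 m

5300.0 m


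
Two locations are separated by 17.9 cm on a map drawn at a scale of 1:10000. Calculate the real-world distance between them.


ground = 17.9 cm * 10000 / 100 = 1790.0 m = 1.79 km

1.79 km


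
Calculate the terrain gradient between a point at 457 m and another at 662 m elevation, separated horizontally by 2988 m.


gradient = (662 - 457) / 2988 = 205 / 2988 = 0.0686

0.0686


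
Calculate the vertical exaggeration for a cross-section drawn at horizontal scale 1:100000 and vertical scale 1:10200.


VE = horizontal_scale / vertical_scale = 100000 / 10200 ≈ 9.8

9.8x


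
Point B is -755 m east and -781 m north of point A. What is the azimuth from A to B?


az = atan2(-755, -781) = -136.0 deg
adjusted to 0-360: 224.0 degrees

224.0 degrees


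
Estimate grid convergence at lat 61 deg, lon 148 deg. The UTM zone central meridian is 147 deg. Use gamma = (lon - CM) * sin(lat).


gamma = (148 - 147) * sin(61) = 1 * 0.87462 = 0.875 degrees

0.875 degrees


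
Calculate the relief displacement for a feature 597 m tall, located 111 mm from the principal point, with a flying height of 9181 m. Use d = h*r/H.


d = h * r / H = 597 * 111 / 9181 = 7.22 mm

7.22 mm


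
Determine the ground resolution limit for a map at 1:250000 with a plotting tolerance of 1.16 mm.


ground = 1.16 mm * 250000 / 1000 = 290.0 m

290.0 m


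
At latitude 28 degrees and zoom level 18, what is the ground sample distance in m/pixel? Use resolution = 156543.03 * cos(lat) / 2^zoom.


res = 156543.03 * cos(28) / 2^18 = 156543.03 * 0.88294759 / 262144 = 0.53 m/pixel

0.53 m/pixel


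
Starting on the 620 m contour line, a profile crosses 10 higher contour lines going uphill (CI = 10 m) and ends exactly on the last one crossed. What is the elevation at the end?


elevation = 620 + 10 * 10 = 720 m

720 m


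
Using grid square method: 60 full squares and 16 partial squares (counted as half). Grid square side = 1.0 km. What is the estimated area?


effective squares = 60 + 16 * 0.5 = 68.0
area = 68.0 * 1.0 = 68.0 km^2

68.0 km^2


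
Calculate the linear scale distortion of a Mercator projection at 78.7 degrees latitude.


SF = 1 / cos(78.7) = 1 / 0.195946 = 5.103

5.103


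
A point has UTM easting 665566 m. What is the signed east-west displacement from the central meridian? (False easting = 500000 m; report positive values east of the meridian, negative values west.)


displacement = 665566 - 500000 = 165566 m

165566 m


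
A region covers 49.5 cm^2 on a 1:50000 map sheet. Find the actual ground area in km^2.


ground_area = 49.5 * (50000/100)^2 = 12375000.0 m^2 = 12.375 km^2

12.375 km^2


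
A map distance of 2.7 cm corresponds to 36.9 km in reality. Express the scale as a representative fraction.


ground = 36.9 km = 3690000 cm; RF denominator = ground / map = 3690000 / 2.7 ≈ 1366667; RF = 1:1366667

1:1366667


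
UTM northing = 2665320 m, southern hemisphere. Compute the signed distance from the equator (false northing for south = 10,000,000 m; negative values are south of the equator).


For southern: actual = 2665320 - 10000000 = -7334680 m

-7334680 m


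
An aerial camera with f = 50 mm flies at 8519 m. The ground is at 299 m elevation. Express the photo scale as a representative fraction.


scale = f / (H - h) = 50 mm / 8220 m = 50 / 8220000 = 1:164400

1:164400


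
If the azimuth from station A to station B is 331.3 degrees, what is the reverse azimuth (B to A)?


back azimuth = (331.3 + 180) mod 360 = 151.3 degrees

151.3 degrees


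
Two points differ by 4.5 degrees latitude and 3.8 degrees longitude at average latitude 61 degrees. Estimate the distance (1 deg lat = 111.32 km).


dlat_km = 4.5 * 111.32 = 500.94
dlon_km = 3.8 * 111.32 * cos(61) ≈ 205.082
dist = sqrt(500.94^2 + 205.082^2) ≈ 541.3 km

541.3 km


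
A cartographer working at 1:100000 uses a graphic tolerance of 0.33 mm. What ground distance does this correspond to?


ground = 0.33 mm * 100000 / 1000 = 33.0 m

33.0 m


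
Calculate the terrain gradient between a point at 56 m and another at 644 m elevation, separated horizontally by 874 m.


gradient = (644 - 56) / 874 = 588 / 874 = 0.6728

0.6728


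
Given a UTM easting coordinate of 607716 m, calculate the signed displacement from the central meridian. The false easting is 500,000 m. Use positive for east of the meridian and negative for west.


displacement = 607716 - 500000 = 107716 m

107716 m


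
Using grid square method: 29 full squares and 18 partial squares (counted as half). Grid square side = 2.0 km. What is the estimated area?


effective squares = 29 + 18 * 0.5 = 38.0
area = 38.0 * 4.0 = 152.0 km^2

152.0 km^2


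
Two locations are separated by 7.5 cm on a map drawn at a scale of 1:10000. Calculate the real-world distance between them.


ground = 7.5 cm * 10000 / 100 = 750.0 m

750.0 m


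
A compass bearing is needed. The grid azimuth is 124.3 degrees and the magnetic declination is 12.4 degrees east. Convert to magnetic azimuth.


magnetic azimuth = grid azimuth - declination (east +ve)
mag_az = 124.3 - 12.4 = 111.9 degrees

111.9 degrees


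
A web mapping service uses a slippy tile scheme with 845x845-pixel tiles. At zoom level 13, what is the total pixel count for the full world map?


tiles per axis = 2^13 = 8192
total tiles = 8192^2 = 67108864
pixels per axis = 8192 * 845 = 6922240
total pixels = 6922240^2 = 47917406617600

47917406617600 pixels


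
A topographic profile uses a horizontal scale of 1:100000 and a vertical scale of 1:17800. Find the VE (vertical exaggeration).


VE = horizontal_scale / vertical_scale = 100000 / 17800 ≈ 5.6

5.6x


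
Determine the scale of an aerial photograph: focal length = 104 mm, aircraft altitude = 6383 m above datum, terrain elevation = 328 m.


scale = f / (H - h) = 104 mm / 6055 m = 104 / 6055000 = 1:58221

1:58221


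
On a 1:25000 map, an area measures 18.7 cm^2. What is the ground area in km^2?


ground_area = 18.7 * (25000/100)^2 = 1168750.0 m^2 = 1.16875 km^2 ≈ 1.169 km^2

1.169 km^2


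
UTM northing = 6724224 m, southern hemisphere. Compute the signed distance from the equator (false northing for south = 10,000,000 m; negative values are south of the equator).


For southern: actual = 6724224 - 10000000 = -3275776 m

-3275776 m


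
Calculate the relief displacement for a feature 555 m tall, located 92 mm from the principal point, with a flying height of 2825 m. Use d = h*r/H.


d = h * r / H = 555 * 92 / 2825 = 18.07 mm

18.07 mm


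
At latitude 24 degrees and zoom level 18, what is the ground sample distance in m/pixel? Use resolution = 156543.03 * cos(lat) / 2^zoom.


res = 156543.03 * cos(24) / 2^18 = 156543.03 * 0.91354546 / 262144 = 0.55 m/pixel

0.55 m/pixel


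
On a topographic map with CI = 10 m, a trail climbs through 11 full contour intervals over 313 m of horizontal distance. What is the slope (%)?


elevation change = 11 * 10 = 110 m
slope = 110 / 313 * 100 = 35.1%

35.1%


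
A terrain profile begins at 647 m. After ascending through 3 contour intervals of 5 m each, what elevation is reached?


elevation = 647 + 3 * 5 = 662 m

662 m


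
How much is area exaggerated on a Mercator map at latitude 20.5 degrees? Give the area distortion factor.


area_distortion = 1/cos^2(20.5) = 1.14

1.14


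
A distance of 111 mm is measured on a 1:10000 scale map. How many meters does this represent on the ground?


ground = 111 mm * 10000 / 1000 = 1110.0 m

1110.0 m


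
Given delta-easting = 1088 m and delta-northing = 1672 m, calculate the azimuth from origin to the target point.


az = atan2(1088, 1672) = 33.1 deg
adjusted to 0-360: 33.1 degrees

33.1 degrees


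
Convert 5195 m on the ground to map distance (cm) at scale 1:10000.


map_cm = 5195 * 100 / 10000 = 51.95 cm

51.95 cm


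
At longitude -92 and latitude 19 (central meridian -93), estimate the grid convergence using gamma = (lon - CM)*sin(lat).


gamma = (-92 - -93) * sin(19) = 1 * 0.325568 = 0.326 degrees

0.326 degrees


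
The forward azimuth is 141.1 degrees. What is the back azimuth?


back azimuth = (141.1 + 180) mod 360 = 321.1 degrees

321.1 degrees


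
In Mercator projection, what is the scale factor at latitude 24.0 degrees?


SF = 1 / cos(24.0) = 1 / 0.913545 = 1.095

1.095


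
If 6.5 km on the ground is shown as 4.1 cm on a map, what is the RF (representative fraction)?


ground = 6.5 km = 650000 cm; RF denominator = ground / map = 650000 / 4.1 ≈ 158537; RF = 1:158537

1:158537


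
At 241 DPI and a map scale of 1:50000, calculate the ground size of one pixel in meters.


pixel_cm = 2.54 / 241 ≈ 0.010539 cm
ground = pixel_cm * 50000 / 100 = 2.54 * 50000 / (241 * 100) = 127000 / 24100 ≈ 5.27 m

5.27 m


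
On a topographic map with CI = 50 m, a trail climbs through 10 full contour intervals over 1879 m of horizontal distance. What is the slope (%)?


elevation change = 10 * 50 = 500 m
slope = 500 / 1879 * 100 = 26.6%

26.6%


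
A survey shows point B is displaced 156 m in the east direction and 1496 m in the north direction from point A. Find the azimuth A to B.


az = atan2(156, 1496) = 6.0 deg
adjusted to 0-360: 6.0 degrees

6.0 degrees


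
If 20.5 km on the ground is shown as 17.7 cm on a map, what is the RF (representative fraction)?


ground = 20.5 km = 2050000 cm; RF denominator = ground / map = 2050000 / 17.7 ≈ 115819; RF = 1:115819

1:115819


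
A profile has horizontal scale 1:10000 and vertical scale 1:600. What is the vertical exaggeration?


VE = horizontal_scale / vertical_scale = 10000 / 600 ≈ 16.7

16.7x


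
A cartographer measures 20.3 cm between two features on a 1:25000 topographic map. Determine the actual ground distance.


ground = 20.3 cm * 25000 / 100 = 5075.0 m = 5.075 km

5.075 km


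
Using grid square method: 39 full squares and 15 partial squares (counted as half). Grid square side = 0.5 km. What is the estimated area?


effective squares = 39 + 15 * 0.5 = 46.5
area = 46.5 * 0.25 = 11.625 km^2

11.625 km^2


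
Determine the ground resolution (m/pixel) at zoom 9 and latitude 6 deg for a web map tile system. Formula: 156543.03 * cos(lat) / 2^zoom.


res = 156543.03 * cos(6) / 2^9 = 156543.03 * 0.9945219 / 512 = 304.07 m/pixel

304.07 m/pixel


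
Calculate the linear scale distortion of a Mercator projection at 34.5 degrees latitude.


SF = 1 / cos(34.5) = 1 / 0.824126 = 1.213

1.213


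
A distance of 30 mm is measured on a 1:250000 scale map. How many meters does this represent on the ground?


ground = 30 mm * 250000 / 1000 = 7500.0 m

7500.0 m


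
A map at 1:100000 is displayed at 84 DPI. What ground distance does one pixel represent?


pixel_cm = 2.54 / 84 ≈ 0.030238 cm
ground = pixel_cm * 100000 / 100 = 2.54 * 100000 / (84 * 100) = 254000 / 8400 ≈ 30.24 m

30.24 m


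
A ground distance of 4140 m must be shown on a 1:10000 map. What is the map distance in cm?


map_cm = 4140 * 100 / 10000 = 41.4 cm

41.4 cm


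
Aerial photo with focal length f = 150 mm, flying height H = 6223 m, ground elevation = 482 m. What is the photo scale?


scale = f / (H - h) = 150 mm / 5741 m = 150 / 5741000 = 1:38273

1:38273


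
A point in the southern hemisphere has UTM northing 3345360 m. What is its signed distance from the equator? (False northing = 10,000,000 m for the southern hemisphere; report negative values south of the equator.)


For southern: actual = 3345360 - 10000000 = -6654640 m

-6654640 m


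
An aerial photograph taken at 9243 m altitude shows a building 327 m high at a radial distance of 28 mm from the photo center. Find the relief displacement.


d = h * r / H = 327 * 28 / 9243 = 0.99 mm

0.99 mm


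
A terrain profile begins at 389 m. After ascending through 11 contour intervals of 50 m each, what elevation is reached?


elevation = 389 + 11 * 50 = 939 m

939 m


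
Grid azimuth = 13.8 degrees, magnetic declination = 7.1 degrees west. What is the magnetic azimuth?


magnetic azimuth = grid azimuth - declination (east +ve)
mag_az = 13.8 - -7.1 = 20.9 degrees

20.9 degrees


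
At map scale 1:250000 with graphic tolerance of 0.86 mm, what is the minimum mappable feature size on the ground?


ground = 0.86 mm * 250000 / 1000 = 215.0 m

215.0 m


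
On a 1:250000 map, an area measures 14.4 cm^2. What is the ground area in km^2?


ground_area = 14.4 * (250000/100)^2 = 90000000.0 m^2 = 90.0 km^2

90.0 km^2


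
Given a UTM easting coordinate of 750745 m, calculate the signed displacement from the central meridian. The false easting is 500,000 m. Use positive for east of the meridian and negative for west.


displacement = 750745 - 500000 = 250745 m

250745 m


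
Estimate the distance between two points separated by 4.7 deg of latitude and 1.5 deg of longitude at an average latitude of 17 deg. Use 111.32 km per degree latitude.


dlat_km = 4.7 * 111.32 = 523.204
dlon_km = 1.5 * 111.32 * cos(17) ≈ 159.684
dist = sqrt(523.204^2 + 159.684^2) ≈ 547.0 km

547.0 km


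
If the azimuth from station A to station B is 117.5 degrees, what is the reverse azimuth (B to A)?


back azimuth = (117.5 + 180) mod 360 = 297.5 degrees

297.5 degrees


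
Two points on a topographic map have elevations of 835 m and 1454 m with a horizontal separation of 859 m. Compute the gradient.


gradient = (1454 - 835) / 859 = 619 / 859 = 0.7206

0.7206


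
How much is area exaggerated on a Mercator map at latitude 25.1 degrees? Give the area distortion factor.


area_distortion = 1/cos^2(25.1) = 1.219

1.219


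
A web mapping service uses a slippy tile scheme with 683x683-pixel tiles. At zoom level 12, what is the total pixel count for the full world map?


tiles per axis = 2^12 = 4096
total tiles = 4096^2 = 16777216
pixels per axis = 4096 * 683 = 2797568
total pixels = 2797568^2 = 7826386714624

7826386714624 pixels


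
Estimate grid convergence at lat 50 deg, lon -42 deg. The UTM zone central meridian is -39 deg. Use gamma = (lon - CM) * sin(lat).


gamma = (-42 - -39) * sin(50) = -3 * 0.766044 = -2.298 degrees

-2.298 degrees


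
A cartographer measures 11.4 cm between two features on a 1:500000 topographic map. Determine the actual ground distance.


ground = 11.4 cm * 500000 / 100 = 57000.0 m = 57.0 km

57.0 km


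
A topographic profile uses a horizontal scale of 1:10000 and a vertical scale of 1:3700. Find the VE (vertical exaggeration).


VE = horizontal_scale / vertical_scale = 10000 / 3700 ≈ 2.7

2.7x


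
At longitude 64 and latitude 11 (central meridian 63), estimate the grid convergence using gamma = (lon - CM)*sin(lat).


gamma = (64 - 63) * sin(11) = 1 * 0.190809 = 0.191 degrees

0.191 degrees


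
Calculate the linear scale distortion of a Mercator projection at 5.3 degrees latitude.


SF = 1 / cos(5.3) = 1 / 0.995725 = 1.004

1.004


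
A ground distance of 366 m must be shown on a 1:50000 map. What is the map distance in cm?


map_cm = 366 * 100 / 50000 = 0.732 cm ≈ 0.73 cm

0.73 cm


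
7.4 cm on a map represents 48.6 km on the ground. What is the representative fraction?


ground = 48.6 km = 4860000 cm; RF denominator = ground / map = 4860000 / 7.4 ≈ 656757; RF = 1:656757

1:656757


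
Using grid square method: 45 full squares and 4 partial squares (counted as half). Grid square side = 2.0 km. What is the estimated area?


effective squares = 45 + 4 * 0.5 = 47.0
area = 47.0 * 4.0 = 188.0 km^2

188.0 km^2


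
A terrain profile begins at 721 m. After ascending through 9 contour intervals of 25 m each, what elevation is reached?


elevation = 721 + 9 * 25 = 946 m

946 m


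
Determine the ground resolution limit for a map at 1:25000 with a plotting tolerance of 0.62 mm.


ground = 0.62 mm * 25000 / 1000 = 15.5 m

15.5 m


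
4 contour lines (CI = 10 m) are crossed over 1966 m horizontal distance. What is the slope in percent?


elevation change = 4 * 10 = 40 m
slope = 40 / 1966 * 100 = 2.0%

2.0%


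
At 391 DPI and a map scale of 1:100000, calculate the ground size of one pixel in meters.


pixel_cm = 2.54 / 391 ≈ 0.006496 cm
ground = pixel_cm * 100000 / 100 = 2.54 * 100000 / (391 * 100) = 254000 / 39100 ≈ 6.5 m

6.5 m


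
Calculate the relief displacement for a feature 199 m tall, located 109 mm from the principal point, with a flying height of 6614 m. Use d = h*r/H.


d = h * r / H = 199 * 109 / 6614 = 3.28 mm

3.28 mm


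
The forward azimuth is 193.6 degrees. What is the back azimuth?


back azimuth = (193.6 + 180) mod 360 = 13.6 degrees

13.6 degrees


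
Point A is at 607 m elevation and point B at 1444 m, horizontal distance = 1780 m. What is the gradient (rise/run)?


gradient = (1444 - 607) / 1780 = 837 / 1780 = 0.4702

0.4702


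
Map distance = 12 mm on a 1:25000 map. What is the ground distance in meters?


ground = 12 mm * 25000 / 1000 = 300.0 m

300.0 m


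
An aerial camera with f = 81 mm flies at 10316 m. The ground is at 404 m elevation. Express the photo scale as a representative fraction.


scale = f / (H - h) = 81 mm / 9912 m = 81 / 9912000 = 1:122370

1:122370


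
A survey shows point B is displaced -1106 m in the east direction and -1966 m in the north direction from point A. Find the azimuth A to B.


az = atan2(-1106, -1966) = -150.6 deg
adjusted to 0-360: 209.4 degrees

209.4 degrees


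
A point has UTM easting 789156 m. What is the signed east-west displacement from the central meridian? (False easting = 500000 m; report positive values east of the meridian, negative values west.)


displacement = 789156 - 500000 = 289156 m

289156 m


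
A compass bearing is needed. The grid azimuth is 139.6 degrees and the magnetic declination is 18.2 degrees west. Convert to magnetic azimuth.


magnetic azimuth = grid azimuth - declination (east +ve)
mag_az = 139.6 - -18.2 = 157.8 degrees

157.8 degrees


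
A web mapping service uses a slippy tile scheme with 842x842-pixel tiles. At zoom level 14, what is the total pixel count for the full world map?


tiles per axis = 2^14 = 16384
total tiles = 16384^2 = 268435456
pixels per axis = 16384 * 842 = 13795328
total pixels = 13795328^2 = 190311074627584

190311074627584 pixels


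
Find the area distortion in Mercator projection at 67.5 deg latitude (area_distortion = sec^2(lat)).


area_distortion = 1/cos^2(67.5) = 6.828

6.828


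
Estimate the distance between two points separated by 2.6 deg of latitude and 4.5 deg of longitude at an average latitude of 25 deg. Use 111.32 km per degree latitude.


dlat_km = 2.6 * 111.32 = 289.432
dlon_km = 4.5 * 111.32 * cos(25) ≈ 454.006
dist = sqrt(289.432^2 + 454.006^2) ≈ 538.4 km

538.4 km


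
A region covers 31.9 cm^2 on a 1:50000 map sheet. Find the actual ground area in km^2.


ground_area = 31.9 * (50000/100)^2 = 7975000.0 m^2 = 7.975 km^2

7.975 km^2


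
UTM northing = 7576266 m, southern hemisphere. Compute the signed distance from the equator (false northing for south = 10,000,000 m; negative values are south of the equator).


For southern: actual = 7576266 - 10000000 = -2423734 m

-2423734 m


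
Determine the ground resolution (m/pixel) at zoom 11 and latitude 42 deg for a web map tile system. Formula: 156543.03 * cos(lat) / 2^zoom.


res = 156543.03 * cos(42) / 2^11 = 156543.03 * 0.74314483 / 2048 = 56.8 m/pixel

56.8 m/pixel


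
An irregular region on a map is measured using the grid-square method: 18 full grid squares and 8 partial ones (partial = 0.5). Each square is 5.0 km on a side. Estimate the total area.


effective squares = 18 + 8 * 0.5 = 22.0
area = 22.0 * 25.0 = 550.0 km^2

550.0 km^2


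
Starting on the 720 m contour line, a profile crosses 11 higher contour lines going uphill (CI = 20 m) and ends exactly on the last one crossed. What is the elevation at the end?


elevation = 720 + 11 * 20 = 940 m

940 m


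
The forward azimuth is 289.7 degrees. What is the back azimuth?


back azimuth = (289.7 + 180) mod 360 = 109.7 degrees

109.7 degrees


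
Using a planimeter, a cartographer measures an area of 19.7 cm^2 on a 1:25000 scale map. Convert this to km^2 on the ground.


ground_area = 19.7 * (25000/100)^2 = 1231250.0 m^2 = 1.23125 km^2 ≈ 1.231 km^2

1.231 km^2


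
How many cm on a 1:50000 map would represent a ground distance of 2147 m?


map_cm = 2147 * 100 / 50000 = 4.294 cm ≈ 4.29 cm

4.29 cm


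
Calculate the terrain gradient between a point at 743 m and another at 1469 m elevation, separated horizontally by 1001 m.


gradient = (1469 - 743) / 1001 = 726 / 1001 = 0.7253

0.7253
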